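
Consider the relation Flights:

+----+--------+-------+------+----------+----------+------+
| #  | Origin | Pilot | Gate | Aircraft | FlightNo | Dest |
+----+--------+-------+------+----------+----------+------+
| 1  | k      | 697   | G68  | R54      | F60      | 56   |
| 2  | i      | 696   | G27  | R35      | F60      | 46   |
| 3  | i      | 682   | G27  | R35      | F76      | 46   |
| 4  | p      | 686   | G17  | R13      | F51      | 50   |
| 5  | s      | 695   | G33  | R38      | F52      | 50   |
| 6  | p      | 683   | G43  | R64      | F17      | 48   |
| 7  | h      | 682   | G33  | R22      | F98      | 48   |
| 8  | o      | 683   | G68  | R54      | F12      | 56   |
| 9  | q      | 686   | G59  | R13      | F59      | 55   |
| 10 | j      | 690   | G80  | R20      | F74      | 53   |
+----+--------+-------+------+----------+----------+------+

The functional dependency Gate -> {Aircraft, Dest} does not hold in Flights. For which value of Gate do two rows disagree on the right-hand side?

Gate=G68: rows 1, 8 → {Aircraft,Dest} = (R54, 56), (R54, 56) ✓
Gate=G27: rows 2, 3 → {Aircraft,Dest} = (R35, 46), (R35, 46) ✓
Gate=G17: row 4 → {Aircraft,Dest} = (R13, 50) ✓
Gate=G33: rows 5, 7 → {Aircraft,Dest} takes values {(R38, 50), (R22, 48)} — violation
Gate=G43: row 6 → {Aircraft,Dest} = (R64, 48) ✓
Gate=G59: row 9 → {Aircraft,Dest} = (R13, 55) ✓
Gate=G80: row 10 → {Aircraft,Dest} = (R20, 53) ✓
The only Gate value with inconsistent RHS is Gate=G33.

G33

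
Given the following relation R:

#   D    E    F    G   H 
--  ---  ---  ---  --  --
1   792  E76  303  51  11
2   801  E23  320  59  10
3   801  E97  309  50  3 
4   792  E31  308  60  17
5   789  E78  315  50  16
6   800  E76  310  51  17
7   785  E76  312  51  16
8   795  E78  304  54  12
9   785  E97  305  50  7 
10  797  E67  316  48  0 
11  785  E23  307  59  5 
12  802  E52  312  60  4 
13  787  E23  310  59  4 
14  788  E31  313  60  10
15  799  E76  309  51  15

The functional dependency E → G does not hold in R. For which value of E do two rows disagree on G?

E78

E=E76: rows 1, 6, 7, 15 → G = 51, 51, 51, 51 ✓
E=E23: rows 2, 11, 13 → G = 59, 59, 59 ✓
E=E97: rows 3, 9 → G = 50, 50 ✓
E=E31: rows 4, 14 → G = 60, 60 ✓
E=E78: rows 5, 8 → G takes values {50, 54} — violation
E=E67: row 10 → G = 48 ✓
E=E52: row 12 → G = 60 ✓
The only E value with inconsistent G is E=E78.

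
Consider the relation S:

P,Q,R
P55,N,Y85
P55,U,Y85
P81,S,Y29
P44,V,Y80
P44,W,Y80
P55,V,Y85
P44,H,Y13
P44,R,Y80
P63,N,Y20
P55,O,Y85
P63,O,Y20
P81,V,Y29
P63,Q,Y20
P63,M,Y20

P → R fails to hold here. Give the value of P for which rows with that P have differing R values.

P=P55: 4 rows → R = Y85, Y85, Y85, Y85 ✓
P=P81: 2 rows → R = Y29, Y29 ✓
P=P44: 4 rows → R takes values {Y80, Y13} — violation
P=P63: 4 rows → R = Y20, Y20, Y20, Y20 ✓
The only P value with inconsistent R is P=P44.

P44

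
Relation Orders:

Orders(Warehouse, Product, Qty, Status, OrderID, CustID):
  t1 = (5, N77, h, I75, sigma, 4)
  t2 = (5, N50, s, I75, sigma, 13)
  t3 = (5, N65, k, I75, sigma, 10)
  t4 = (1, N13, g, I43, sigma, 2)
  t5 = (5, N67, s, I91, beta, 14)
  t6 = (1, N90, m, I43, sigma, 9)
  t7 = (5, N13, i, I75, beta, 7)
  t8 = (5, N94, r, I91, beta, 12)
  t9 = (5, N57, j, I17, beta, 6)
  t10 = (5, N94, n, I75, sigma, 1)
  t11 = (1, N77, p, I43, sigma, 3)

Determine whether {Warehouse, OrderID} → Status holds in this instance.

(Warehouse=5, OrderID=sigma): rows 1, 2, 3, 10 → Status = I75, I75, I75, I75 ✓
(Warehouse=1, OrderID=sigma): rows 4, 6, 11 → Status = I43, I43, I43 ✓
(Warehouse=5, OrderID=beta): rows 5, 7, 8, 9 → Status takes values {I91, I75, I17} — violation
Two rows agree on {Warehouse, OrderID} but differ on Status, so {Warehouse, OrderID} → Status does not hold.

No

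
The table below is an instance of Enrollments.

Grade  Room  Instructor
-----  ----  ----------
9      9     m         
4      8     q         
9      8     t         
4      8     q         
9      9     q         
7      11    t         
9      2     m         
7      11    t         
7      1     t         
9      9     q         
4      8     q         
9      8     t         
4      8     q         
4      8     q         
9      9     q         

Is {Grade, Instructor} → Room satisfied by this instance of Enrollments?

(Grade=9, Instructor=m): 2 rows → Room takes values {9, 2} — violation
(Grade=4, Instructor=q): 5 rows → Room = 8, 8, 8, 8, 8 ✓
(Grade=9, Instructor=t): 2 rows → Room = 8, 8 ✓
(Grade=9, Instructor=q): 3 rows → Room = 9, 9, 9 ✓
(Grade=7, Instructor=t): 3 rows → Room takes values {11, 1} — violation
Two rows agree on {Grade, Instructor} but differ on Room, so {Grade, Instructor} → Room does not hold.

No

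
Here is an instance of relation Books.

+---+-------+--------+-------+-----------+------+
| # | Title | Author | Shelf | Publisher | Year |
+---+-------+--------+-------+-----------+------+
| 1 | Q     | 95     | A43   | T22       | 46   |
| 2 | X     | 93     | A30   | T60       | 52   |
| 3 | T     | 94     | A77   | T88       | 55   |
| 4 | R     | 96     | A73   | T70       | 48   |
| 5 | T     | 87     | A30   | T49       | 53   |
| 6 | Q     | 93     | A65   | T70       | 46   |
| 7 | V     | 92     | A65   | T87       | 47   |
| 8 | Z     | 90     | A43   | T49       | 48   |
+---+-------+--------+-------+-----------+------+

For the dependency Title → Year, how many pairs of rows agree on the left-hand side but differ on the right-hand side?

Title=Q: all 2 rows agree on Year — 0 pairs.
Title=T: violating pairs (3,5) — 1 pair.

1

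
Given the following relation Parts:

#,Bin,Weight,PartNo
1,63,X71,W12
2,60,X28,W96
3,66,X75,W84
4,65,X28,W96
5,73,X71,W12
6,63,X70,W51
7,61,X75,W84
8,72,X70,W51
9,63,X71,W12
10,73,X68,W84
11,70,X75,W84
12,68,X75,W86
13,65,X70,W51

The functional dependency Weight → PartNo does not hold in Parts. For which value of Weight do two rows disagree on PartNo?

Weight=X71: rows 1, 5, 9 → PartNo = W12, W12, W12 ✓
Weight=X28: rows 2, 4 → PartNo = W96, W96 ✓
Weight=X75: rows 3, 7, 11, 12 → PartNo takes values {W84, W86} — violation
Weight=X70: rows 6, 8, 13 → PartNo = W51, W51, W51 ✓
Weight=X68: row 10 → PartNo = W84 ✓
The only Weight value with inconsistent PartNo is Weight=X75.

X75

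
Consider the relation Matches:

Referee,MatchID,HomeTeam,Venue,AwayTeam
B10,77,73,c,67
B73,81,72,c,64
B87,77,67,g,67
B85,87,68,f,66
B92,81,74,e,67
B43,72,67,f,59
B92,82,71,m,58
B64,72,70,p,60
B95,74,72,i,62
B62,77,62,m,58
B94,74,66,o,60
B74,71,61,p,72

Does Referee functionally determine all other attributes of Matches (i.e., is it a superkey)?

No

Two distinct rows share Referee=B92, so Referee does not determine every attribute — not a superkey.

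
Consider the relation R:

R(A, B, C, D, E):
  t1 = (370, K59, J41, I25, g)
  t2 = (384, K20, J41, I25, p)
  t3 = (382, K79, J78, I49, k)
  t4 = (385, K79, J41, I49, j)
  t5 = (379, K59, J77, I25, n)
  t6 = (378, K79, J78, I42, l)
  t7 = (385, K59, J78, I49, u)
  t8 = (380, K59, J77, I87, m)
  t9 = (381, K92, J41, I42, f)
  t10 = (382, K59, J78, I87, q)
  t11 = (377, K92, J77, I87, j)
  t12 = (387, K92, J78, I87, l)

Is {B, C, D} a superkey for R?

All 12 rows have distinct {B, C, D} values, so {B, C, D} → (all attributes) holds and {B, C, D} is a superkey.

Yes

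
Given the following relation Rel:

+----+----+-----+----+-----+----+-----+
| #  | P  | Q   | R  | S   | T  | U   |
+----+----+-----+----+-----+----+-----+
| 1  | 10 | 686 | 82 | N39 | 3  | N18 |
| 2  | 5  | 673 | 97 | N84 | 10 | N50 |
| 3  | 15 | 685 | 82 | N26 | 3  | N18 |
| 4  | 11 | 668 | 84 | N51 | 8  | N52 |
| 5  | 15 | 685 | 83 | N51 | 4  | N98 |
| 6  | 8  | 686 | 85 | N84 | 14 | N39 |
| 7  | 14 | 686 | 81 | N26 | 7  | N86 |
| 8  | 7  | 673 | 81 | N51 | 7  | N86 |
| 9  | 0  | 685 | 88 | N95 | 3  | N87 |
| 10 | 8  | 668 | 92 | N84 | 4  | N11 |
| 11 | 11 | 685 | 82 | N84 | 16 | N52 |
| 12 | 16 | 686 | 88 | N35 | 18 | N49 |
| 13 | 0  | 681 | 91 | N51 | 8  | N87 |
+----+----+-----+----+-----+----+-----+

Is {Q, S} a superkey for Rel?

All 13 rows have distinct {Q, S} values, so {Q, S} → (all attributes) holds and {Q, S} is a superkey.

Yes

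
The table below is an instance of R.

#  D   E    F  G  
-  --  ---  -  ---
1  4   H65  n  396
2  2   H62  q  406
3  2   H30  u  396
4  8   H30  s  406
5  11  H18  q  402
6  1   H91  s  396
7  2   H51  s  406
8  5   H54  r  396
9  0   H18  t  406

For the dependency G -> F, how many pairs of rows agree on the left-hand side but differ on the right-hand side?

11

G=396: violating pairs (1,3), (1,6), (1,8), (3,6), (3,8), (6,8) — 6 pairs.
G=406: violating pairs (2,4), (2,7), (2,9), (4,9), (7,9) — 5 pairs.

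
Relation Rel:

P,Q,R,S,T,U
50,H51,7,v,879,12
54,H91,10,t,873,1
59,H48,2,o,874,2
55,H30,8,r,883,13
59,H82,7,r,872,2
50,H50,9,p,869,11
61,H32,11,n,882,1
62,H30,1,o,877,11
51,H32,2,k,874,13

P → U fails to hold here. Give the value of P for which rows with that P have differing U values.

50

P=50: 2 rows → U takes values {12, 11} — violation
P=54: 1 row → U = 1 ✓
P=59: 2 rows → U = 2, 2 ✓
P=55: 1 row → U = 13 ✓
P=61: 1 row → U = 1 ✓
P=62: 1 row → U = 11 ✓
P=51: 1 row → U = 13 ✓
The only P value with inconsistent U is P=50.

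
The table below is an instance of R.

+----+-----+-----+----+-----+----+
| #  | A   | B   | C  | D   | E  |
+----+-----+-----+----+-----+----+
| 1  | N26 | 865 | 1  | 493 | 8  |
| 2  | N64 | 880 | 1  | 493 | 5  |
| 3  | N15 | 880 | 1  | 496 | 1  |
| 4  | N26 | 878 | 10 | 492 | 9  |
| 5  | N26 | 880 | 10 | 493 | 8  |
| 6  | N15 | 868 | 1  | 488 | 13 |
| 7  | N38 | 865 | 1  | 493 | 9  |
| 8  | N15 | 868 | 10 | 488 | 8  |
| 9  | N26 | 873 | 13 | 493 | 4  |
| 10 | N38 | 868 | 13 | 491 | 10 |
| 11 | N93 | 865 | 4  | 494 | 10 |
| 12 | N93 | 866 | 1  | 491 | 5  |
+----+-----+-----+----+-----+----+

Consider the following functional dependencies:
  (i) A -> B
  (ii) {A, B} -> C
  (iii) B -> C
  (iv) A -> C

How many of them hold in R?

0

(i) A -> B: A=N26: rows 1, 4, 5, 9 → B takes values {865, 878, 880, 873} — violation; A=N15: rows 3, 6, 8 → B takes values {880, 868} — violation; A=N38: rows 7, 10 → B takes values {865, 868} — violation; A=N93: rows 11, 12 → B takes values {865, 866} — violation — fails.
(ii) {A, B} -> C: (A=N15, B=868): rows 6, 8 → C takes values {1, 10} — violation — fails.
(iii) B -> C: B=865: rows 1, 7, 11 → C takes values {1, 4} — violation; B=880: rows 2, 3, 5 → C takes values {1, 10} — violation; B=868: rows 6, 8, 10 → C takes values {1, 10, 13} — violation — fails.
(iv) A -> C: A=N26: rows 1, 4, 5, 9 → C takes values {1, 10, 13} — violation; A=N15: rows 3, 6, 8 → C takes values {1, 10} — violation; A=N38: rows 7, 10 → C takes values {1, 13} — violation; A=N93: rows 11, 12 → C takes values {4, 1} — violation — fails.
None of the 4 dependencies hold.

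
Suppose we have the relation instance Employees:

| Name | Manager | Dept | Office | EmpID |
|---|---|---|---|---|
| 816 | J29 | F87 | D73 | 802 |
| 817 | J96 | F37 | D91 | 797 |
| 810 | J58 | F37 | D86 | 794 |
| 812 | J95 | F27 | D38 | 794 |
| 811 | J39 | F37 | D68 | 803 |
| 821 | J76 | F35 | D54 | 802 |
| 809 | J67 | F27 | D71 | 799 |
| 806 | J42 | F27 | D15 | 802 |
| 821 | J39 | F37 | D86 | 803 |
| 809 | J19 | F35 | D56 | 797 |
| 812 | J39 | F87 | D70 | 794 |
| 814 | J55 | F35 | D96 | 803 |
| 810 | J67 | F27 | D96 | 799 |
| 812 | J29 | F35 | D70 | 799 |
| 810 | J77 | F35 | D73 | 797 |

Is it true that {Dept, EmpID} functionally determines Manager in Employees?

(Dept=F87, EmpID=802): 1 row → Manager = J29 ✓
(Dept=F37, EmpID=797): 1 row → Manager = J96 ✓
(Dept=F37, EmpID=794): 1 row → Manager = J58 ✓
(Dept=F27, EmpID=794): 1 row → Manager = J95 ✓
(Dept=F37, EmpID=803): 2 rows → Manager = J39, J39 ✓
(Dept=F35, EmpID=802): 1 row → Manager = J76 ✓
(Dept=F27, EmpID=799): 2 rows → Manager = J67, J67 ✓
(Dept=F27, EmpID=802): 1 row → Manager = J42 ✓
(Dept=F35, EmpID=797): 2 rows → Manager takes values {J19, J77} — violation
(Dept=F87, EmpID=794): 1 row → Manager = J39 ✓
(Dept=F35, EmpID=803): 1 row → Manager = J55 ✓
(Dept=F35, EmpID=799): 1 row → Manager = J29 ✓
Two rows agree on {Dept, EmpID} but differ on Manager, so {Dept, EmpID} -> Manager does not hold.

No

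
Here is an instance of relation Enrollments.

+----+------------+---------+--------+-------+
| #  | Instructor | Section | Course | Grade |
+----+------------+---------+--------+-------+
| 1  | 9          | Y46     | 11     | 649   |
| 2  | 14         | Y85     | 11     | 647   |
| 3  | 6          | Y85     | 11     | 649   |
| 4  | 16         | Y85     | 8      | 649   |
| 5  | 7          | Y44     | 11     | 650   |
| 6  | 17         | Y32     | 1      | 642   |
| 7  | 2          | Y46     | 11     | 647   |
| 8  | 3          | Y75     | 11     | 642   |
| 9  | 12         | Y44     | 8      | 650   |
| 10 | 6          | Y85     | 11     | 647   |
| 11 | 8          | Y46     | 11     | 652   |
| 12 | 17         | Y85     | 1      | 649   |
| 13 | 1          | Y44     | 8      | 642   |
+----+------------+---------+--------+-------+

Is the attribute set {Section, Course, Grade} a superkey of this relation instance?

Rows 2 and 10 have the same {Section, Course, Grade} value (Section=Y85, Course=11, Grade=647) but are distinct tuples, so {Section, Course, Grade} does not determine every attribute — not a superkey.

No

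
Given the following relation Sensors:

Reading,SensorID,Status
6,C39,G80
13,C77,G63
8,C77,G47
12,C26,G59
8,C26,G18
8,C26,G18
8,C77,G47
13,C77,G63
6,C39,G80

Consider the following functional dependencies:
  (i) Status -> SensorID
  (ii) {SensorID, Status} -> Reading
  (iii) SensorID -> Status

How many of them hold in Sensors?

(i) Status -> SensorID: every LHS value maps to a single RHS value — holds.
(ii) {SensorID, Status} -> Reading: every LHS value maps to a single RHS value — holds.
(iii) SensorID -> Status: SensorID=C77: 4 rows → Status takes values {G63, G47} — violation; SensorID=C26: 3 rows → Status takes values {G59, G18} — violation — fails.
2 of the 3 dependencies hold.

2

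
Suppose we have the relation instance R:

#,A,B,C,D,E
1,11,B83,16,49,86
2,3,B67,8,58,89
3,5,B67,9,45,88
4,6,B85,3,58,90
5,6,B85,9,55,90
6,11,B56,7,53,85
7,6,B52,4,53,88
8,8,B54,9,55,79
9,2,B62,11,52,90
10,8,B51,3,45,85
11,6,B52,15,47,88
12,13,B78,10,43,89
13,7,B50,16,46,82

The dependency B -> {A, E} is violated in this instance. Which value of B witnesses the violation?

B67

B=B83: row 1 → {A,E} = (11, 86) ✓
B=B67: rows 2, 3 → {A,E} takes values {(3, 89), (5, 88)} — violation
B=B85: rows 4, 5 → {A,E} = (6, 90), (6, 90) ✓
B=B56: row 6 → {A,E} = (11, 85) ✓
B=B52: rows 7, 11 → {A,E} = (6, 88), (6, 88) ✓
B=B54: row 8 → {A,E} = (8, 79) ✓
B=B62: row 9 → {A,E} = (2, 90) ✓
B=B51: row 10 → {A,E} = (8, 85) ✓
B=B78: row 12 → {A,E} = (13, 89) ✓
B=B50: row 13 → {A,E} = (7, 82) ✓
The only B value with inconsistent RHS is B=B67.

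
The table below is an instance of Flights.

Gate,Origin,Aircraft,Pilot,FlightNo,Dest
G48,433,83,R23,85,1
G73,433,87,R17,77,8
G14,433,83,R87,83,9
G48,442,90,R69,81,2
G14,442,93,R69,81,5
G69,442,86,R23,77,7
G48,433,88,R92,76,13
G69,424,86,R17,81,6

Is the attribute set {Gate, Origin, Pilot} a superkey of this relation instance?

All 8 rows have distinct {Gate, Origin, Pilot} values, so {Gate, Origin, Pilot} → (all attributes) holds and {Gate, Origin, Pilot} is a superkey.

Yes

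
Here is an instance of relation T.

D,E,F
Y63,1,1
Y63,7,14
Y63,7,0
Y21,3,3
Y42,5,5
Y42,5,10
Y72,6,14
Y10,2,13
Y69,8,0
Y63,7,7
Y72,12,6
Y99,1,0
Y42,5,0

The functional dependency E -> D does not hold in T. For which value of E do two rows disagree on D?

E=1: 2 rows → D takes values {Y63, Y99} — violation
E=7: 3 rows → D = Y63, Y63, Y63 ✓
E=3: 1 row → D = Y21 ✓
E=5: 3 rows → D = Y42, Y42, Y42 ✓
E=6: 1 row → D = Y72 ✓
E=2: 1 row → D = Y10 ✓
E=8: 1 row → D = Y69 ✓
E=12: 1 row → D = Y72 ✓
The only E value with inconsistent D is E=1.

1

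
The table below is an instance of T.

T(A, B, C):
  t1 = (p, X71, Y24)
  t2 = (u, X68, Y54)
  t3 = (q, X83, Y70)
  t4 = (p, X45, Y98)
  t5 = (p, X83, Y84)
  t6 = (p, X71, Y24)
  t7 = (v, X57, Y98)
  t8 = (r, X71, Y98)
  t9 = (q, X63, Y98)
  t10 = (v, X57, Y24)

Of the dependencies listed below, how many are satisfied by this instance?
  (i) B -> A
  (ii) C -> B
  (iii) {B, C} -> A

(i) B -> A: B=X71: rows 1, 6, 8 → A takes values {p, r} — violation; B=X83: rows 3, 5 → A takes values {q, p} — violation — fails.
(ii) C -> B: C=Y24: rows 1, 6, 10 → B takes values {X71, X57} — violation; C=Y98: rows 4, 7, 8, 9 → B takes values {X45, X57, X71, X63} — violation — fails.
(iii) {B, C} -> A: every LHS value maps to a single RHS value — holds.
1 of the 3 dependencies holds.

1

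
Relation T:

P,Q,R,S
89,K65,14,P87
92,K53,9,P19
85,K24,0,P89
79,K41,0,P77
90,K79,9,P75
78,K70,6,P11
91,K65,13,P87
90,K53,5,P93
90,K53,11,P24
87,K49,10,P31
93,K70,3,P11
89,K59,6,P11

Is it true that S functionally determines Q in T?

No

S=P87: 2 rows → Q = K65, K65 ✓
S=P19: 1 row → Q = K53 ✓
S=P89: 1 row → Q = K24 ✓
S=P77: 1 row → Q = K41 ✓
S=P75: 1 row → Q = K79 ✓
S=P11: 3 rows → Q takes values {K70, K59} — violation
S=P93: 1 row → Q = K53 ✓
S=P24: 1 row → Q = K53 ✓
S=P31: 1 row → Q = K49 ✓
Two rows agree on S but differ on Q, so S → Q does not hold.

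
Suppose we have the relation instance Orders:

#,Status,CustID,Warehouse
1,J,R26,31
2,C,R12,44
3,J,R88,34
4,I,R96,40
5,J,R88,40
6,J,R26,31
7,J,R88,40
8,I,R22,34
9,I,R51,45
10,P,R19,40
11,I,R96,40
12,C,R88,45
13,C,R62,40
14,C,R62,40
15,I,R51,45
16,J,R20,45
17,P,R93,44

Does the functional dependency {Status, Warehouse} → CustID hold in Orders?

Yes

(Status=J, Warehouse=31): rows 1, 6 → CustID = R26, R26 ✓
(Status=C, Warehouse=44): row 2 → CustID = R12 ✓
(Status=J, Warehouse=34): row 3 → CustID = R88 ✓
(Status=I, Warehouse=40): rows 4, 11 → CustID = R96, R96 ✓
(Status=J, Warehouse=40): rows 5, 7 → CustID = R88, R88 ✓
(Status=I, Warehouse=34): row 8 → CustID = R22 ✓
(Status=I, Warehouse=45): rows 9, 15 → CustID = R51, R51 ✓
(Status=P, Warehouse=40): row 10 → CustID = R19 ✓
(Status=C, Warehouse=45): row 12 → CustID = R88 ✓
(Status=C, Warehouse=40): rows 13, 14 → CustID = R62, R62 ✓
(Status=J, Warehouse=45): row 16 → CustID = R20 ✓
(Status=P, Warehouse=44): row 17 → CustID = R93 ✓
Every {Status, Warehouse} value is associated with a single CustID value, so {Status, Warehouse} → CustID holds.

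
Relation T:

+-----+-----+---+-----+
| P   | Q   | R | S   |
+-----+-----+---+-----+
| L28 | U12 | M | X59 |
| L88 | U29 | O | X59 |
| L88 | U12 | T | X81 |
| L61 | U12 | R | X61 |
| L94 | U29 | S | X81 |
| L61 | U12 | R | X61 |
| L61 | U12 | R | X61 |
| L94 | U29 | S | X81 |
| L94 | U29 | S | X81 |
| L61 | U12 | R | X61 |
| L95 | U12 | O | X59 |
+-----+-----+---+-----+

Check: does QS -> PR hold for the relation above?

(Q=U12, S=X59): 2 rows → {P,R} takes values {(L28, M), (L95, O)} — violation
(Q=U29, S=X59): 1 row → {P,R} = (L88, O) ✓
(Q=U12, S=X81): 1 row → {P,R} = (L88, T) ✓
(Q=U12, S=X61): 4 rows → {P,R} = (L61, R), (L61, R), (L61, R), (L61, R) ✓
(Q=U29, S=X81): 3 rows → {P,R} = (L94, S), (L94, S), (L94, S) ✓
Two rows agree on QS but differ on PR, so QS -> PR does not hold.

No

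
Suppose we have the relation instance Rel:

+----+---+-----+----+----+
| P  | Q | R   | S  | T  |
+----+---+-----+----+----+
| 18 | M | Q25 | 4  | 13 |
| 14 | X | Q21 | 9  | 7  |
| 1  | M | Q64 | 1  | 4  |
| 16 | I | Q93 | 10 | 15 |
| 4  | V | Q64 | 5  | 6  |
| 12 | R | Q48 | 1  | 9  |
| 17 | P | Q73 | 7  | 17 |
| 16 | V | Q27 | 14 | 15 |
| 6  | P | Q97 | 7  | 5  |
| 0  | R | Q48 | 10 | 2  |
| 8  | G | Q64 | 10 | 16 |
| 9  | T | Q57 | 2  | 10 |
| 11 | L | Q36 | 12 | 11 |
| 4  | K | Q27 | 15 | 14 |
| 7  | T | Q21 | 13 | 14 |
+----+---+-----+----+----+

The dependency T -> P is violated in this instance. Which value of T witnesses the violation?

T=13: 1 row → P = 18 ✓
T=7: 1 row → P = 14 ✓
T=4: 1 row → P = 1 ✓
T=15: 2 rows → P = 16, 16 ✓
T=6: 1 row → P = 4 ✓
T=9: 1 row → P = 12 ✓
T=17: 1 row → P = 17 ✓
T=5: 1 row → P = 6 ✓
T=2: 1 row → P = 0 ✓
T=16: 1 row → P = 8 ✓
T=10: 1 row → P = 9 ✓
T=11: 1 row → P = 11 ✓
T=14: 2 rows → P takes values {4, 7} — violation
The only T value with inconsistent P is T=14.

14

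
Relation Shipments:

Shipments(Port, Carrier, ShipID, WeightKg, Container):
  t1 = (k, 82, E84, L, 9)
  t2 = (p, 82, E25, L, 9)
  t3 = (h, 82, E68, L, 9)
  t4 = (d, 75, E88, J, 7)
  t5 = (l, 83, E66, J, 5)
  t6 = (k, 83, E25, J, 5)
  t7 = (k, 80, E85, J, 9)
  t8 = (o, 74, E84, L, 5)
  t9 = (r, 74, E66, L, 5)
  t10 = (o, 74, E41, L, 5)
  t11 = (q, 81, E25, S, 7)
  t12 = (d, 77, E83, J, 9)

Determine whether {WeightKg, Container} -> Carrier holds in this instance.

No

(WeightKg=L, Container=9): rows 1, 2, 3 → Carrier = 82, 82, 82 ✓
(WeightKg=J, Container=7): row 4 → Carrier = 75 ✓
(WeightKg=J, Container=5): rows 5, 6 → Carrier = 83, 83 ✓
(WeightKg=J, Container=9): rows 7, 12 → Carrier takes values {80, 77} — violation
(WeightKg=L, Container=5): rows 8, 9, 10 → Carrier = 74, 74, 74 ✓
(WeightKg=S, Container=7): row 11 → Carrier = 81 ✓
Two rows agree on {WeightKg, Container} but differ on Carrier, so {WeightKg, Container} -> Carrier does not hold.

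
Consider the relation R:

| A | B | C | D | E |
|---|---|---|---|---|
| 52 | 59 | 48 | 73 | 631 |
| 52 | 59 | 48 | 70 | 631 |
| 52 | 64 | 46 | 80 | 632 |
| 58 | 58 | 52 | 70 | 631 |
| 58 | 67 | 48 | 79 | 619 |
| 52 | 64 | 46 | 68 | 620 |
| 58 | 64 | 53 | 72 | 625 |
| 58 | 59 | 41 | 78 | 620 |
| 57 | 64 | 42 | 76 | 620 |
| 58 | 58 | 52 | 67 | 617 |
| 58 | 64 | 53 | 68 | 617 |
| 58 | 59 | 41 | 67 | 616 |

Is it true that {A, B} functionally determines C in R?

(A=52, B=59): 2 rows → C = 48, 48 ✓
(A=52, B=64): 2 rows → C = 46, 46 ✓
(A=58, B=58): 2 rows → C = 52, 52 ✓
(A=58, B=67): 1 row → C = 48 ✓
(A=58, B=64): 2 rows → C = 53, 53 ✓
(A=58, B=59): 2 rows → C = 41, 41 ✓
(A=57, B=64): 1 row → C = 42 ✓
Every {A, B} value is associated with a single C value, so {A, B} → C holds.

Yes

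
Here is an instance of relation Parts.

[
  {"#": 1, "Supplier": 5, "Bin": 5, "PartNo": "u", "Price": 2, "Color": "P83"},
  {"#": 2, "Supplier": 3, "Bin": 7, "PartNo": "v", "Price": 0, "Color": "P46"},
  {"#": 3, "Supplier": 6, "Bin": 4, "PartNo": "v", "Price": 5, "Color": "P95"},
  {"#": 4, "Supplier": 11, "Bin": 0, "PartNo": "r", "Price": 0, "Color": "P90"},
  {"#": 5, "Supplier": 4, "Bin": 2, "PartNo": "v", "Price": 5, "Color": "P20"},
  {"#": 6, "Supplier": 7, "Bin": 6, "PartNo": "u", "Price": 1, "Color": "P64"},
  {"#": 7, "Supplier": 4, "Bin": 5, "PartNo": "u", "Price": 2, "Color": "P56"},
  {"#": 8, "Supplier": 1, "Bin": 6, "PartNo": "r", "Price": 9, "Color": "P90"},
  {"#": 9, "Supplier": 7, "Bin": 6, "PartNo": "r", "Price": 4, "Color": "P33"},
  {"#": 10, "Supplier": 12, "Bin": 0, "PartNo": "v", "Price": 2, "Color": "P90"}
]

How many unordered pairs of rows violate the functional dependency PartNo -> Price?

10

PartNo=u: violating pairs (1,6), (6,7) — 2 pairs.
PartNo=v: violating pairs (2,3), (2,5), (2,10), (3,10), (5,10) — 5 pairs.
PartNo=r: violating pairs (4,8), (4,9), (8,9) — 3 pairs.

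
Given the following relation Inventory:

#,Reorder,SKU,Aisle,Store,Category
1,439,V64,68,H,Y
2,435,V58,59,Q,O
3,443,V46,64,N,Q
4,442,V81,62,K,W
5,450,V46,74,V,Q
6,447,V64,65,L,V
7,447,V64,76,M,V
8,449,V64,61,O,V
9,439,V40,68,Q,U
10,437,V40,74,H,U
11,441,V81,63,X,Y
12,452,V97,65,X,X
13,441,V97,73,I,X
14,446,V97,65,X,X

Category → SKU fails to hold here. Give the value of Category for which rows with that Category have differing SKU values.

Y

Category=Y: rows 1, 11 → SKU takes values {V64, V81} — violation
Category=O: row 2 → SKU = V58 ✓
Category=Q: rows 3, 5 → SKU = V46, V46 ✓
Category=W: row 4 → SKU = V81 ✓
Category=V: rows 6, 7, 8 → SKU = V64, V64, V64 ✓
Category=U: rows 9, 10 → SKU = V40, V40 ✓
Category=X: rows 12, 13, 14 → SKU = V97, V97, V97 ✓
The only Category value with inconsistent SKU is Category=Y.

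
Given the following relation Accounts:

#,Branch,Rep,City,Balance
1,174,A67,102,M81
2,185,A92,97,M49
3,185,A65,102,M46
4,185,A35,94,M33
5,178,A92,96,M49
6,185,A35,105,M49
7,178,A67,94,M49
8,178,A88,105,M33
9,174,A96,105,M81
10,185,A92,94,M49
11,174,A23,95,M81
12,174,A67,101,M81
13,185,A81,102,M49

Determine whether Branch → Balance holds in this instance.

No

Branch=174: rows 1, 9, 11, 12 → Balance = M81, M81, M81, M81 ✓
Branch=185: rows 2, 3, 4, 6, 10, 13 → Balance takes values {M49, M46, M33} — violation
Branch=178: rows 5, 7, 8 → Balance takes values {M49, M33} — violation
Two rows agree on Branch but differ on Balance, so Branch → Balance does not hold.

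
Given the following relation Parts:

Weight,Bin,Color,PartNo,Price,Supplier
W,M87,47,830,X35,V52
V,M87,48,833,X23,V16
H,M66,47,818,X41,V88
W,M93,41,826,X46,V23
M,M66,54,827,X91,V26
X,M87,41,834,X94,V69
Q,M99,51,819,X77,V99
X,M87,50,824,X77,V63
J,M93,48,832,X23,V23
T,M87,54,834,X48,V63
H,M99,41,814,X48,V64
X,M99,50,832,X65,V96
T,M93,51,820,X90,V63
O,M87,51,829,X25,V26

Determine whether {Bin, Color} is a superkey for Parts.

Yes

All 14 rows have distinct {Bin, Color} values, so {Bin, Color} → (all attributes) holds and {Bin, Color} is a superkey.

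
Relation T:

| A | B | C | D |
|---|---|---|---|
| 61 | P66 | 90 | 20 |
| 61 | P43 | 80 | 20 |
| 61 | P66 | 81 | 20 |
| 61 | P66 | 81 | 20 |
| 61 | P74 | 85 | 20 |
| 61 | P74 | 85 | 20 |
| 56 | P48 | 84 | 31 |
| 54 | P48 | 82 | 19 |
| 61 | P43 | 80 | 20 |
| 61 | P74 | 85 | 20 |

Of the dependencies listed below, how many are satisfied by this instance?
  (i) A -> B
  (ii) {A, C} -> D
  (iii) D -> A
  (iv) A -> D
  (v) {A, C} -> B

4

(i) A -> B: A=61: 8 rows → B takes values {P66, P43, P74} — violation — fails.
(ii) {A, C} -> D: every LHS value maps to a single RHS value — holds.
(iii) D -> A: every LHS value maps to a single RHS value — holds.
(iv) A -> D: every LHS value maps to a single RHS value — holds.
(v) {A, C} -> B: every LHS value maps to a single RHS value — holds.
4 of the 5 dependencies hold.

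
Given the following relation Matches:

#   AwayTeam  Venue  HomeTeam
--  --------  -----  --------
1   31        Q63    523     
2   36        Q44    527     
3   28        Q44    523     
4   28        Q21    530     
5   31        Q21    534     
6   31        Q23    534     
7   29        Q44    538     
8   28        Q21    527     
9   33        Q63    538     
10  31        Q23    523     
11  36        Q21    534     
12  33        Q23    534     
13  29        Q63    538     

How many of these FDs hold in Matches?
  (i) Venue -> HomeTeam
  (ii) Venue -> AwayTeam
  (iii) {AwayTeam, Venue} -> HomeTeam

(i) Venue -> HomeTeam: Venue=Q63: rows 1, 9, 13 → HomeTeam takes values {523, 538} — violation; Venue=Q44: rows 2, 3, 7 → HomeTeam takes values {527, 523, 538} — violation; Venue=Q21: rows 4, 5, 8, 11 → HomeTeam takes values {530, 534, 527} — violation; Venue=Q23: rows 6, 10, 12 → HomeTeam takes values {534, 523} — violation — fails.
(ii) Venue -> AwayTeam: Venue=Q63: rows 1, 9, 13 → AwayTeam takes values {31, 33, 29} — violation; Venue=Q44: rows 2, 3, 7 → AwayTeam takes values {36, 28, 29} — violation; Venue=Q21: rows 4, 5, 8, 11 → AwayTeam takes values {28, 31, 36} — violation; Venue=Q23: rows 6, 10, 12 → AwayTeam takes values {31, 33} — violation — fails.
(iii) {AwayTeam, Venue} -> HomeTeam: (AwayTeam=28, Venue=Q21): rows 4, 8 → HomeTeam takes values {530, 527} — violation; (AwayTeam=31, Venue=Q23): rows 6, 10 → HomeTeam takes values {534, 523} — violation — fails.
None of the 3 dependencies hold.

0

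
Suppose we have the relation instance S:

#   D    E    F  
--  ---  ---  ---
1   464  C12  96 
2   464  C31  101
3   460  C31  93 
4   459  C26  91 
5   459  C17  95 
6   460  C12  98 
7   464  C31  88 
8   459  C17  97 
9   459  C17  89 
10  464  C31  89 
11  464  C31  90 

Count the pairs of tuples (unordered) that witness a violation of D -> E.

D=464: violating pairs (1,2), (1,7), (1,10), (1,11) — 4 pairs.
D=460: violating pairs (3,6) — 1 pair.
D=459: violating pairs (4,5), (4,8), (4,9) — 3 pairs.

8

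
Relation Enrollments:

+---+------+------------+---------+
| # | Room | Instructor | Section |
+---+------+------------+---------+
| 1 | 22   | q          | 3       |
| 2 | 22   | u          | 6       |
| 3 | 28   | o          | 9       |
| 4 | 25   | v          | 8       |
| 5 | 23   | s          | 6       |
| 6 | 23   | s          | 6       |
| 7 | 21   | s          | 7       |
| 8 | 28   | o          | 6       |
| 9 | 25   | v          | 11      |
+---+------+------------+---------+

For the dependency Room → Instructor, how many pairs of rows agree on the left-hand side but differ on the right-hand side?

1

Room=22: violating pairs (1,2) — 1 pair.
Room=28: all 2 rows agree on Instructor — 0 pairs.
Room=25: all 2 rows agree on Instructor — 0 pairs.
Room=23: all 2 rows agree on Instructor — 0 pairs.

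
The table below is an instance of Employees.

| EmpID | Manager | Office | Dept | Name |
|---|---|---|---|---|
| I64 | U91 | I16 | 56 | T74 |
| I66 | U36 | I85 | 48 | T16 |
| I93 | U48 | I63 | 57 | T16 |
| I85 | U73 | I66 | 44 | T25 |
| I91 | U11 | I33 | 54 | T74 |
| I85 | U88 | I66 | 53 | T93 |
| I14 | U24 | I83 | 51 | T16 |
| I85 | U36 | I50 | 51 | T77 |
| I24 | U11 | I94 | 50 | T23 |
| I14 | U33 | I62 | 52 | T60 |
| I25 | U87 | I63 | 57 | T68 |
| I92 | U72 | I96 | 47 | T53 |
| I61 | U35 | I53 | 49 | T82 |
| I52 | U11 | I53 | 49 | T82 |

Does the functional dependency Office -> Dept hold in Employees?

No

Office=I16: 1 row → Dept = 56 ✓
Office=I85: 1 row → Dept = 48 ✓
Office=I63: 2 rows → Dept = 57, 57 ✓
Office=I66: 2 rows → Dept takes values {44, 53} — violation
Office=I33: 1 row → Dept = 54 ✓
Office=I83: 1 row → Dept = 51 ✓
Office=I50: 1 row → Dept = 51 ✓
Office=I94: 1 row → Dept = 50 ✓
Office=I62: 1 row → Dept = 52 ✓
Office=I96: 1 row → Dept = 47 ✓
Office=I53: 2 rows → Dept = 49, 49 ✓
Two rows agree on Office but differ on Dept, so Office -> Dept does not hold.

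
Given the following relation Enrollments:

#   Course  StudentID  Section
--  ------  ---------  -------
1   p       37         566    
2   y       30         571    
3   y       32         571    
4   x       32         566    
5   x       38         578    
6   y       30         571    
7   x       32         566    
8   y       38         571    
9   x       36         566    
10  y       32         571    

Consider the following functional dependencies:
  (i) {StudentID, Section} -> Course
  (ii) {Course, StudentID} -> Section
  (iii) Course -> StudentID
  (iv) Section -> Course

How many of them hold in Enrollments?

2

(i) {StudentID, Section} -> Course: every LHS value maps to a single RHS value — holds.
(ii) {Course, StudentID} -> Section: every LHS value maps to a single RHS value — holds.
(iii) Course -> StudentID: Course=y: rows 2, 3, 6, 8, 10 → StudentID takes values {30, 32, 38} — violation; Course=x: rows 4, 5, 7, 9 → StudentID takes values {32, 38, 36} — violation — fails.
(iv) Section -> Course: Section=566: rows 1, 4, 7, 9 → Course takes values {p, x} — violation — fails.
2 of the 4 dependencies hold.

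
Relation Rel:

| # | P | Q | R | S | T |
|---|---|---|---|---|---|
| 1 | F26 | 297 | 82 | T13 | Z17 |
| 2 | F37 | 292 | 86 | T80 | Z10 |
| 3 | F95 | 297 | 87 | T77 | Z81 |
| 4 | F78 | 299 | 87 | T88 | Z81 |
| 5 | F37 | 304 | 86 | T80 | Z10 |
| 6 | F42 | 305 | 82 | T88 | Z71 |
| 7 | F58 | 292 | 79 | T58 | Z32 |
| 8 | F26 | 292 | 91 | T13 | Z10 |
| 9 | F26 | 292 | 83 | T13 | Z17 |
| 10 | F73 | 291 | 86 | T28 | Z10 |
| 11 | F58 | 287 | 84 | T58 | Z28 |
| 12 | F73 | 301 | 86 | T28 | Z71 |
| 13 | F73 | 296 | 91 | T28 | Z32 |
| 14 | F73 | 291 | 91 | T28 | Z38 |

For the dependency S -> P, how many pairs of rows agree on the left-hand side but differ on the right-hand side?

S=T13: all 3 rows agree on P — 0 pairs.
S=T80: all 2 rows agree on P — 0 pairs.
S=T88: violating pairs (4,6) — 1 pair.
S=T58: all 2 rows agree on P — 0 pairs.
S=T28: all 4 rows agree on P — 0 pairs.

1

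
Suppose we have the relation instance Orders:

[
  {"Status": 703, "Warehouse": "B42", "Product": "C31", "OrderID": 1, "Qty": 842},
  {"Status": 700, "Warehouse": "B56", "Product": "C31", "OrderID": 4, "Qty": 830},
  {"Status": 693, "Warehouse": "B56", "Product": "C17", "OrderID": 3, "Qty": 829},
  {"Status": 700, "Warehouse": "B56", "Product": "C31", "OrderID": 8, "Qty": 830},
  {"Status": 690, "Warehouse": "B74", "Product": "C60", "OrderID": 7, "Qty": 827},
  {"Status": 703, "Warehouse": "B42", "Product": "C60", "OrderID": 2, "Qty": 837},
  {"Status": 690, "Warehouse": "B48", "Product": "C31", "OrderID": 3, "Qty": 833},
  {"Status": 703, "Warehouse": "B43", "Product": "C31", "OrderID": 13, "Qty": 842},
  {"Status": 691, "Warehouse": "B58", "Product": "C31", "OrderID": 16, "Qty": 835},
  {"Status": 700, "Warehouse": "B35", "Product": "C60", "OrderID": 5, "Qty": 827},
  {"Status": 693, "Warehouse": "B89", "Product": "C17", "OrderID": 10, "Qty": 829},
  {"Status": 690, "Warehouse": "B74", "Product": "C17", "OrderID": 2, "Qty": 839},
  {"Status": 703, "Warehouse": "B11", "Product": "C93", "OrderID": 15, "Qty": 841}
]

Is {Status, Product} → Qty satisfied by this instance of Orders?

Yes

(Status=703, Product=C31): 2 rows → Qty = 842, 842 ✓
(Status=700, Product=C31): 2 rows → Qty = 830, 830 ✓
(Status=693, Product=C17): 2 rows → Qty = 829, 829 ✓
(Status=690, Product=C60): 1 row → Qty = 827 ✓
(Status=703, Product=C60): 1 row → Qty = 837 ✓
(Status=690, Product=C31): 1 row → Qty = 833 ✓
(Status=691, Product=C31): 1 row → Qty = 835 ✓
(Status=700, Product=C60): 1 row → Qty = 827 ✓
(Status=690, Product=C17): 1 row → Qty = 839 ✓
(Status=703, Product=C93): 1 row → Qty = 841 ✓
Every {Status, Product} value is associated with a single Qty value, so {Status, Product} → Qty holds.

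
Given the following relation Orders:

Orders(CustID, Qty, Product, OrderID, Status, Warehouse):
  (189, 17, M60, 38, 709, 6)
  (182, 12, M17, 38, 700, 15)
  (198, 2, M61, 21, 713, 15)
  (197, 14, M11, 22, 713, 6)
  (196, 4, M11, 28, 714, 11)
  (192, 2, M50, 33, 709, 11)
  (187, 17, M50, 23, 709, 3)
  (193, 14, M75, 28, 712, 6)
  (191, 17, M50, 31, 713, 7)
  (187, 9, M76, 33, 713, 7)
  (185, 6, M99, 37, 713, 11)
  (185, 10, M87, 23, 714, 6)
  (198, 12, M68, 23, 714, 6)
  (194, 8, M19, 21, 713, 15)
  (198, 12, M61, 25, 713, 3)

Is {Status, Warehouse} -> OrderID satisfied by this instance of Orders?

No

(Status=709, Warehouse=6): 1 row → OrderID = 38 ✓
(Status=700, Warehouse=15): 1 row → OrderID = 38 ✓
(Status=713, Warehouse=15): 2 rows → OrderID = 21, 21 ✓
(Status=713, Warehouse=6): 1 row → OrderID = 22 ✓
(Status=714, Warehouse=11): 1 row → OrderID = 28 ✓
(Status=709, Warehouse=11): 1 row → OrderID = 33 ✓
(Status=709, Warehouse=3): 1 row → OrderID = 23 ✓
(Status=712, Warehouse=6): 1 row → OrderID = 28 ✓
(Status=713, Warehouse=7): 2 rows → OrderID takes values {31, 33} — violation
(Status=713, Warehouse=11): 1 row → OrderID = 37 ✓
(Status=714, Warehouse=6): 2 rows → OrderID = 23, 23 ✓
(Status=713, Warehouse=3): 1 row → OrderID = 25 ✓
Two rows agree on {Status, Warehouse} but differ on OrderID, so {Status, Warehouse} -> OrderID does not hold.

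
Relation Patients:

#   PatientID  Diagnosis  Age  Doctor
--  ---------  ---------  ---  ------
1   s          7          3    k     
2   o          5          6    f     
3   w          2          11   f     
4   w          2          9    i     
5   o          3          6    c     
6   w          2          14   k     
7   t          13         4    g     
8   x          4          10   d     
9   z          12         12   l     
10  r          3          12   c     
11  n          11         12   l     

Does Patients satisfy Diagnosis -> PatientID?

No

Diagnosis=7: row 1 → PatientID = s ✓
Diagnosis=5: row 2 → PatientID = o ✓
Diagnosis=2: rows 3, 4, 6 → PatientID = w, w, w ✓
Diagnosis=3: rows 5, 10 → PatientID takes values {o, r} — violation
Diagnosis=13: row 7 → PatientID = t ✓
Diagnosis=4: row 8 → PatientID = x ✓
Diagnosis=12: row 9 → PatientID = z ✓
Diagnosis=11: row 11 → PatientID = n ✓
Two rows agree on Diagnosis but differ on PatientID, so Diagnosis -> PatientID does not hold.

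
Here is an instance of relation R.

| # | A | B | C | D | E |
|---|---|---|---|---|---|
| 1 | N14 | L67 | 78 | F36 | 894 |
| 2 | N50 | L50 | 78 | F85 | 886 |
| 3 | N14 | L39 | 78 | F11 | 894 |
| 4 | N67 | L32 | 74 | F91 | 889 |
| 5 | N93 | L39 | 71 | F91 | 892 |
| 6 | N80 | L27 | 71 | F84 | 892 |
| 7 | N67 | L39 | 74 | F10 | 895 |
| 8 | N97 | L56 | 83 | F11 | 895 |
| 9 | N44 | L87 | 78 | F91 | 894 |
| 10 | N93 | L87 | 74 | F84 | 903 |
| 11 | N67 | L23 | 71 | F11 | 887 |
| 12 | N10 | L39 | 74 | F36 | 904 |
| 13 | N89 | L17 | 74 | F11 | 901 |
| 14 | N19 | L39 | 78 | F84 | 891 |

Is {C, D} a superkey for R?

Yes

All 14 rows have distinct {C, D} values, so {C, D} → (all attributes) holds and {C, D} is a superkey.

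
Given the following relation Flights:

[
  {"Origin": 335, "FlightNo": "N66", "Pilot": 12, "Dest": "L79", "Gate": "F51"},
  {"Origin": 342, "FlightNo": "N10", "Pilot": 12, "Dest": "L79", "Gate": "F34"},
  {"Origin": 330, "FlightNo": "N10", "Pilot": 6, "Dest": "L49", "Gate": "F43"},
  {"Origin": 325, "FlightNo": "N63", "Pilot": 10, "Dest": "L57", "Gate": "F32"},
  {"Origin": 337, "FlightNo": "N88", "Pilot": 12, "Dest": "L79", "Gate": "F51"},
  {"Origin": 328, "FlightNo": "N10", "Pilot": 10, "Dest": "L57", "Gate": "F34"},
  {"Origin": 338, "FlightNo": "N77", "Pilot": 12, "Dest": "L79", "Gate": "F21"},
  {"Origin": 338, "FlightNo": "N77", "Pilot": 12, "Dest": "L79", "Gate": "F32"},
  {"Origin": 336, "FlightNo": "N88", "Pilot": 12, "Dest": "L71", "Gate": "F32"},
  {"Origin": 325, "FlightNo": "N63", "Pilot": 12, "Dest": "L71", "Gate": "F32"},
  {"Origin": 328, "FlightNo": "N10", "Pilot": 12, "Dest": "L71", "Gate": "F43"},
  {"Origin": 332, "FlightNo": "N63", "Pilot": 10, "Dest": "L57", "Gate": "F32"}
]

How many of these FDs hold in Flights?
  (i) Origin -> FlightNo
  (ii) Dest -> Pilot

(i) Origin -> FlightNo: every LHS value maps to a single RHS value — holds.
(ii) Dest -> Pilot: every LHS value maps to a single RHS value — holds.
2 of the 2 dependencies hold.

2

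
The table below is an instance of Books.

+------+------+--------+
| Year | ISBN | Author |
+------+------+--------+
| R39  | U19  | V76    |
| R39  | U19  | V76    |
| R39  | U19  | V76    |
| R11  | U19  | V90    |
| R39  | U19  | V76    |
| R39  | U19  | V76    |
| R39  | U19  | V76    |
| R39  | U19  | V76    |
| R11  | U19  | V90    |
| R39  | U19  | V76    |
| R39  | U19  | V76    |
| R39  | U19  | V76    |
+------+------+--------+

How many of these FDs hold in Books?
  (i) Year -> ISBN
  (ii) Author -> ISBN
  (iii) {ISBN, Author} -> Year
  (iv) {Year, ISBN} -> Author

4

(i) Year -> ISBN: every LHS value maps to a single RHS value — holds.
(ii) Author -> ISBN: every LHS value maps to a single RHS value — holds.
(iii) {ISBN, Author} -> Year: every LHS value maps to a single RHS value — holds.
(iv) {Year, ISBN} -> Author: every LHS value maps to a single RHS value — holds.
4 of the 4 dependencies hold.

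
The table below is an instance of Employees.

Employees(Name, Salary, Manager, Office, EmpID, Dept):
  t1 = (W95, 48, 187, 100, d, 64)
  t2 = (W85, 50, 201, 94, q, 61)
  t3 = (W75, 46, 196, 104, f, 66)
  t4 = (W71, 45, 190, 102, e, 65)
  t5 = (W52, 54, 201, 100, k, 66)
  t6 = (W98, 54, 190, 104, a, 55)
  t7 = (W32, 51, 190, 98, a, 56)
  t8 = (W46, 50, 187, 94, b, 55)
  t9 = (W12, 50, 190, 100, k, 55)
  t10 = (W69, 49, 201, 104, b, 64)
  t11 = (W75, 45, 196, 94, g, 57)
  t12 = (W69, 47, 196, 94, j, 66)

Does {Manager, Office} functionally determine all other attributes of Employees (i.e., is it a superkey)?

No

Rows 11 and 12 have the same {Manager, Office} value (Manager=196, Office=94) but are distinct tuples, so {Manager, Office} does not determine every attribute — not a superkey.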